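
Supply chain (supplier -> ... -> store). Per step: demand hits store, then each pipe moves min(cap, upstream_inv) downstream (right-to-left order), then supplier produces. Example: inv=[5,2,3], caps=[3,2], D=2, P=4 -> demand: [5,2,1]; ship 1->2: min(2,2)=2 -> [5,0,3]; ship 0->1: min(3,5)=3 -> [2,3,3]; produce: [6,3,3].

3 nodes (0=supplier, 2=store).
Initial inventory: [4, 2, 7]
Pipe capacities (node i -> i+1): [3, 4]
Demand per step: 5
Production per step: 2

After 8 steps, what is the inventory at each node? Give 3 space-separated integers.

Step 1: demand=5,sold=5 ship[1->2]=2 ship[0->1]=3 prod=2 -> inv=[3 3 4]
Step 2: demand=5,sold=4 ship[1->2]=3 ship[0->1]=3 prod=2 -> inv=[2 3 3]
Step 3: demand=5,sold=3 ship[1->2]=3 ship[0->1]=2 prod=2 -> inv=[2 2 3]
Step 4: demand=5,sold=3 ship[1->2]=2 ship[0->1]=2 prod=2 -> inv=[2 2 2]
Step 5: demand=5,sold=2 ship[1->2]=2 ship[0->1]=2 prod=2 -> inv=[2 2 2]
Step 6: demand=5,sold=2 ship[1->2]=2 ship[0->1]=2 prod=2 -> inv=[2 2 2]
Step 7: demand=5,sold=2 ship[1->2]=2 ship[0->1]=2 prod=2 -> inv=[2 2 2]
Step 8: demand=5,sold=2 ship[1->2]=2 ship[0->1]=2 prod=2 -> inv=[2 2 2]

2 2 2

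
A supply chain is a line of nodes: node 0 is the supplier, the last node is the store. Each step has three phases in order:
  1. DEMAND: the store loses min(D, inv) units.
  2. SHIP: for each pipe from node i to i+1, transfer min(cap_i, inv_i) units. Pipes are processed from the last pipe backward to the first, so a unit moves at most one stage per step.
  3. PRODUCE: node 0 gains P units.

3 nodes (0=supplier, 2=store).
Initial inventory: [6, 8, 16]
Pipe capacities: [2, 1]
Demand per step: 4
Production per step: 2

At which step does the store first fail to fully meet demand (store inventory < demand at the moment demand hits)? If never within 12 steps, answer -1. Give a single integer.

Step 1: demand=4,sold=4 ship[1->2]=1 ship[0->1]=2 prod=2 -> [6 9 13]
Step 2: demand=4,sold=4 ship[1->2]=1 ship[0->1]=2 prod=2 -> [6 10 10]
Step 3: demand=4,sold=4 ship[1->2]=1 ship[0->1]=2 prod=2 -> [6 11 7]
Step 4: demand=4,sold=4 ship[1->2]=1 ship[0->1]=2 prod=2 -> [6 12 4]
Step 5: demand=4,sold=4 ship[1->2]=1 ship[0->1]=2 prod=2 -> [6 13 1]
Step 6: demand=4,sold=1 ship[1->2]=1 ship[0->1]=2 prod=2 -> [6 14 1]
Step 7: demand=4,sold=1 ship[1->2]=1 ship[0->1]=2 prod=2 -> [6 15 1]
Step 8: demand=4,sold=1 ship[1->2]=1 ship[0->1]=2 prod=2 -> [6 16 1]
Step 9: demand=4,sold=1 ship[1->2]=1 ship[0->1]=2 prod=2 -> [6 17 1]
Step 10: demand=4,sold=1 ship[1->2]=1 ship[0->1]=2 prod=2 -> [6 18 1]
Step 11: demand=4,sold=1 ship[1->2]=1 ship[0->1]=2 prod=2 -> [6 19 1]
Step 12: demand=4,sold=1 ship[1->2]=1 ship[0->1]=2 prod=2 -> [6 20 1]
First stockout at step 6

6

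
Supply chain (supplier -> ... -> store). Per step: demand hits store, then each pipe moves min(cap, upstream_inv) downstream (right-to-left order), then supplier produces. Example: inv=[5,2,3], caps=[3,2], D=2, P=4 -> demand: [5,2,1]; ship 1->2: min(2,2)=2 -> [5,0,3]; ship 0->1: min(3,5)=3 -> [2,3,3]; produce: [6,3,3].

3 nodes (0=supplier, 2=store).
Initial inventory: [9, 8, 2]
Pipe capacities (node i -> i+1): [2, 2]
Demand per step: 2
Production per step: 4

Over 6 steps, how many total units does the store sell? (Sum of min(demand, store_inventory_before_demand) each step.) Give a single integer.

Answer: 12

Derivation:
Step 1: sold=2 (running total=2) -> [11 8 2]
Step 2: sold=2 (running total=4) -> [13 8 2]
Step 3: sold=2 (running total=6) -> [15 8 2]
Step 4: sold=2 (running total=8) -> [17 8 2]
Step 5: sold=2 (running total=10) -> [19 8 2]
Step 6: sold=2 (running total=12) -> [21 8 2]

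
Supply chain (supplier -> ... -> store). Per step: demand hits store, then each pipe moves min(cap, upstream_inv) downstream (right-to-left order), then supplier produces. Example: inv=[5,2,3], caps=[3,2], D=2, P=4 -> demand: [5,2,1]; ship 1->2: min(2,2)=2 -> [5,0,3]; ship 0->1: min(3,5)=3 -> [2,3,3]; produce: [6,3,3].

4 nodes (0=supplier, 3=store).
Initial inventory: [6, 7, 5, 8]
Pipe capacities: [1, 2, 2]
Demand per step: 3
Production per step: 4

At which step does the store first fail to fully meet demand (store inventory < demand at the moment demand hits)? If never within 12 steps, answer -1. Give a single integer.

Step 1: demand=3,sold=3 ship[2->3]=2 ship[1->2]=2 ship[0->1]=1 prod=4 -> [9 6 5 7]
Step 2: demand=3,sold=3 ship[2->3]=2 ship[1->2]=2 ship[0->1]=1 prod=4 -> [12 5 5 6]
Step 3: demand=3,sold=3 ship[2->3]=2 ship[1->2]=2 ship[0->1]=1 prod=4 -> [15 4 5 5]
Step 4: demand=3,sold=3 ship[2->3]=2 ship[1->2]=2 ship[0->1]=1 prod=4 -> [18 3 5 4]
Step 5: demand=3,sold=3 ship[2->3]=2 ship[1->2]=2 ship[0->1]=1 prod=4 -> [21 2 5 3]
Step 6: demand=3,sold=3 ship[2->3]=2 ship[1->2]=2 ship[0->1]=1 prod=4 -> [24 1 5 2]
Step 7: demand=3,sold=2 ship[2->3]=2 ship[1->2]=1 ship[0->1]=1 prod=4 -> [27 1 4 2]
Step 8: demand=3,sold=2 ship[2->3]=2 ship[1->2]=1 ship[0->1]=1 prod=4 -> [30 1 3 2]
Step 9: demand=3,sold=2 ship[2->3]=2 ship[1->2]=1 ship[0->1]=1 prod=4 -> [33 1 2 2]
Step 10: demand=3,sold=2 ship[2->3]=2 ship[1->2]=1 ship[0->1]=1 prod=4 -> [36 1 1 2]
Step 11: demand=3,sold=2 ship[2->3]=1 ship[1->2]=1 ship[0->1]=1 prod=4 -> [39 1 1 1]
Step 12: demand=3,sold=1 ship[2->3]=1 ship[1->2]=1 ship[0->1]=1 prod=4 -> [42 1 1 1]
First stockout at step 7

7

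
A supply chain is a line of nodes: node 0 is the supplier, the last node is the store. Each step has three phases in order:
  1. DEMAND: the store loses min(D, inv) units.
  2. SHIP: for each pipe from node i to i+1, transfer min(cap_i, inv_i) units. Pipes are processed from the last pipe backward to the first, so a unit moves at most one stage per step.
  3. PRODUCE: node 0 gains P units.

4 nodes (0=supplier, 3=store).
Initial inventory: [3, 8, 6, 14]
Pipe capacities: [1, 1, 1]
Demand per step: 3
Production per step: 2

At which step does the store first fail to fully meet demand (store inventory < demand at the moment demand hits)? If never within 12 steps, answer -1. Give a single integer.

Step 1: demand=3,sold=3 ship[2->3]=1 ship[1->2]=1 ship[0->1]=1 prod=2 -> [4 8 6 12]
Step 2: demand=3,sold=3 ship[2->3]=1 ship[1->2]=1 ship[0->1]=1 prod=2 -> [5 8 6 10]
Step 3: demand=3,sold=3 ship[2->3]=1 ship[1->2]=1 ship[0->1]=1 prod=2 -> [6 8 6 8]
Step 4: demand=3,sold=3 ship[2->3]=1 ship[1->2]=1 ship[0->1]=1 prod=2 -> [7 8 6 6]
Step 5: demand=3,sold=3 ship[2->3]=1 ship[1->2]=1 ship[0->1]=1 prod=2 -> [8 8 6 4]
Step 6: demand=3,sold=3 ship[2->3]=1 ship[1->2]=1 ship[0->1]=1 prod=2 -> [9 8 6 2]
Step 7: demand=3,sold=2 ship[2->3]=1 ship[1->2]=1 ship[0->1]=1 prod=2 -> [10 8 6 1]
Step 8: demand=3,sold=1 ship[2->3]=1 ship[1->2]=1 ship[0->1]=1 prod=2 -> [11 8 6 1]
Step 9: demand=3,sold=1 ship[2->3]=1 ship[1->2]=1 ship[0->1]=1 prod=2 -> [12 8 6 1]
Step 10: demand=3,sold=1 ship[2->3]=1 ship[1->2]=1 ship[0->1]=1 prod=2 -> [13 8 6 1]
Step 11: demand=3,sold=1 ship[2->3]=1 ship[1->2]=1 ship[0->1]=1 prod=2 -> [14 8 6 1]
Step 12: demand=3,sold=1 ship[2->3]=1 ship[1->2]=1 ship[0->1]=1 prod=2 -> [15 8 6 1]
First stockout at step 7

7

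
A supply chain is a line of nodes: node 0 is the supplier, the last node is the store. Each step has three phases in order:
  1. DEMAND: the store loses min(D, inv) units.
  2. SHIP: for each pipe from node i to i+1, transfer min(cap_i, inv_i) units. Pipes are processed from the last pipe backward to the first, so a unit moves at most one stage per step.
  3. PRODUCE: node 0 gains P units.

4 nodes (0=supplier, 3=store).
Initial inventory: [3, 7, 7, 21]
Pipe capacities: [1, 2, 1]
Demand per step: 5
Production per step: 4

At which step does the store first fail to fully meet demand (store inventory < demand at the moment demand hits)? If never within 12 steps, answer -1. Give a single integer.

Step 1: demand=5,sold=5 ship[2->3]=1 ship[1->2]=2 ship[0->1]=1 prod=4 -> [6 6 8 17]
Step 2: demand=5,sold=5 ship[2->3]=1 ship[1->2]=2 ship[0->1]=1 prod=4 -> [9 5 9 13]
Step 3: demand=5,sold=5 ship[2->3]=1 ship[1->2]=2 ship[0->1]=1 prod=4 -> [12 4 10 9]
Step 4: demand=5,sold=5 ship[2->3]=1 ship[1->2]=2 ship[0->1]=1 prod=4 -> [15 3 11 5]
Step 5: demand=5,sold=5 ship[2->3]=1 ship[1->2]=2 ship[0->1]=1 prod=4 -> [18 2 12 1]
Step 6: demand=5,sold=1 ship[2->3]=1 ship[1->2]=2 ship[0->1]=1 prod=4 -> [21 1 13 1]
Step 7: demand=5,sold=1 ship[2->3]=1 ship[1->2]=1 ship[0->1]=1 prod=4 -> [24 1 13 1]
Step 8: demand=5,sold=1 ship[2->3]=1 ship[1->2]=1 ship[0->1]=1 prod=4 -> [27 1 13 1]
Step 9: demand=5,sold=1 ship[2->3]=1 ship[1->2]=1 ship[0->1]=1 prod=4 -> [30 1 13 1]
Step 10: demand=5,sold=1 ship[2->3]=1 ship[1->2]=1 ship[0->1]=1 prod=4 -> [33 1 13 1]
Step 11: demand=5,sold=1 ship[2->3]=1 ship[1->2]=1 ship[0->1]=1 prod=4 -> [36 1 13 1]
Step 12: demand=5,sold=1 ship[2->3]=1 ship[1->2]=1 ship[0->1]=1 prod=4 -> [39 1 13 1]
First stockout at step 6

6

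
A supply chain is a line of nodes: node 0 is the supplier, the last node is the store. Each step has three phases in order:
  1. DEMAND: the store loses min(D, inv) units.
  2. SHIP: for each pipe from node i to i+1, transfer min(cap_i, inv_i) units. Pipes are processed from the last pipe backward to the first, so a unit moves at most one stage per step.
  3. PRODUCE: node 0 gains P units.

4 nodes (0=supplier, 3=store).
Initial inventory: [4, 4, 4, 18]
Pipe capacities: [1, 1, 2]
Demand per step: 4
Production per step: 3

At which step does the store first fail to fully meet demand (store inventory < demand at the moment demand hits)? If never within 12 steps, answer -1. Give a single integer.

Step 1: demand=4,sold=4 ship[2->3]=2 ship[1->2]=1 ship[0->1]=1 prod=3 -> [6 4 3 16]
Step 2: demand=4,sold=4 ship[2->3]=2 ship[1->2]=1 ship[0->1]=1 prod=3 -> [8 4 2 14]
Step 3: demand=4,sold=4 ship[2->3]=2 ship[1->2]=1 ship[0->1]=1 prod=3 -> [10 4 1 12]
Step 4: demand=4,sold=4 ship[2->3]=1 ship[1->2]=1 ship[0->1]=1 prod=3 -> [12 4 1 9]
Step 5: demand=4,sold=4 ship[2->3]=1 ship[1->2]=1 ship[0->1]=1 prod=3 -> [14 4 1 6]
Step 6: demand=4,sold=4 ship[2->3]=1 ship[1->2]=1 ship[0->1]=1 prod=3 -> [16 4 1 3]
Step 7: demand=4,sold=3 ship[2->3]=1 ship[1->2]=1 ship[0->1]=1 prod=3 -> [18 4 1 1]
Step 8: demand=4,sold=1 ship[2->3]=1 ship[1->2]=1 ship[0->1]=1 prod=3 -> [20 4 1 1]
Step 9: demand=4,sold=1 ship[2->3]=1 ship[1->2]=1 ship[0->1]=1 prod=3 -> [22 4 1 1]
Step 10: demand=4,sold=1 ship[2->3]=1 ship[1->2]=1 ship[0->1]=1 prod=3 -> [24 4 1 1]
Step 11: demand=4,sold=1 ship[2->3]=1 ship[1->2]=1 ship[0->1]=1 prod=3 -> [26 4 1 1]
Step 12: demand=4,sold=1 ship[2->3]=1 ship[1->2]=1 ship[0->1]=1 prod=3 -> [28 4 1 1]
First stockout at step 7

7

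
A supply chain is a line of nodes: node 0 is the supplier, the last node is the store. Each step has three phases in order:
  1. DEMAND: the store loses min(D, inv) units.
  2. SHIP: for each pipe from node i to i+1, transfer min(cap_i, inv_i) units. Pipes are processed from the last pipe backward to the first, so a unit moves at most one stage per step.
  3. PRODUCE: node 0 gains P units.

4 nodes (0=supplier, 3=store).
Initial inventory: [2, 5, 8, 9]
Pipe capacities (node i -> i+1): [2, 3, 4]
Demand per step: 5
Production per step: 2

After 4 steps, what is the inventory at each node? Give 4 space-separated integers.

Step 1: demand=5,sold=5 ship[2->3]=4 ship[1->2]=3 ship[0->1]=2 prod=2 -> inv=[2 4 7 8]
Step 2: demand=5,sold=5 ship[2->3]=4 ship[1->2]=3 ship[0->1]=2 prod=2 -> inv=[2 3 6 7]
Step 3: demand=5,sold=5 ship[2->3]=4 ship[1->2]=3 ship[0->1]=2 prod=2 -> inv=[2 2 5 6]
Step 4: demand=5,sold=5 ship[2->3]=4 ship[1->2]=2 ship[0->1]=2 prod=2 -> inv=[2 2 3 5]

2 2 3 5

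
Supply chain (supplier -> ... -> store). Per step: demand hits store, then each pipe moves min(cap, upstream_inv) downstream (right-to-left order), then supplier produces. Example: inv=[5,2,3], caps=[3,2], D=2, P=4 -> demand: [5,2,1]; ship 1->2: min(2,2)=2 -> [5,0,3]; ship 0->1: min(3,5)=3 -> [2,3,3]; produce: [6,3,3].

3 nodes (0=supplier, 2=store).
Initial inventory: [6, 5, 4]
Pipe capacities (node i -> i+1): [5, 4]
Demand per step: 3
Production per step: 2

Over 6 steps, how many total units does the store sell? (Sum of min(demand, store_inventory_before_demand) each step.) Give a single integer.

Step 1: sold=3 (running total=3) -> [3 6 5]
Step 2: sold=3 (running total=6) -> [2 5 6]
Step 3: sold=3 (running total=9) -> [2 3 7]
Step 4: sold=3 (running total=12) -> [2 2 7]
Step 5: sold=3 (running total=15) -> [2 2 6]
Step 6: sold=3 (running total=18) -> [2 2 5]

Answer: 18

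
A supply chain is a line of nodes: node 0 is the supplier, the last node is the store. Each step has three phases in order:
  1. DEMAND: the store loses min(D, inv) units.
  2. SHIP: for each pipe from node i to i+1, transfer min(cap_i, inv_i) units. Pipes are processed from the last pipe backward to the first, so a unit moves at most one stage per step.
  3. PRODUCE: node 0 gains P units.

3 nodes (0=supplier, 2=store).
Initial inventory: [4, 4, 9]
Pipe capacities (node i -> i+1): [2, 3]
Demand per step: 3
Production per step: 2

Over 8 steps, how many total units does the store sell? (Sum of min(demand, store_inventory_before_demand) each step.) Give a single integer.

Step 1: sold=3 (running total=3) -> [4 3 9]
Step 2: sold=3 (running total=6) -> [4 2 9]
Step 3: sold=3 (running total=9) -> [4 2 8]
Step 4: sold=3 (running total=12) -> [4 2 7]
Step 5: sold=3 (running total=15) -> [4 2 6]
Step 6: sold=3 (running total=18) -> [4 2 5]
Step 7: sold=3 (running total=21) -> [4 2 4]
Step 8: sold=3 (running total=24) -> [4 2 3]

Answer: 24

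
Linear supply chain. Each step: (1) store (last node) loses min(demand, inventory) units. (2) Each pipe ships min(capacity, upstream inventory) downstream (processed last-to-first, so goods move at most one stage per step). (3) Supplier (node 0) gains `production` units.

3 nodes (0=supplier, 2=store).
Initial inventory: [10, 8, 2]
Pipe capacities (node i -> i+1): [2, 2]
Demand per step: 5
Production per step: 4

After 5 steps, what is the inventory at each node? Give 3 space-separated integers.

Step 1: demand=5,sold=2 ship[1->2]=2 ship[0->1]=2 prod=4 -> inv=[12 8 2]
Step 2: demand=5,sold=2 ship[1->2]=2 ship[0->1]=2 prod=4 -> inv=[14 8 2]
Step 3: demand=5,sold=2 ship[1->2]=2 ship[0->1]=2 prod=4 -> inv=[16 8 2]
Step 4: demand=5,sold=2 ship[1->2]=2 ship[0->1]=2 prod=4 -> inv=[18 8 2]
Step 5: demand=5,sold=2 ship[1->2]=2 ship[0->1]=2 prod=4 -> inv=[20 8 2]

20 8 2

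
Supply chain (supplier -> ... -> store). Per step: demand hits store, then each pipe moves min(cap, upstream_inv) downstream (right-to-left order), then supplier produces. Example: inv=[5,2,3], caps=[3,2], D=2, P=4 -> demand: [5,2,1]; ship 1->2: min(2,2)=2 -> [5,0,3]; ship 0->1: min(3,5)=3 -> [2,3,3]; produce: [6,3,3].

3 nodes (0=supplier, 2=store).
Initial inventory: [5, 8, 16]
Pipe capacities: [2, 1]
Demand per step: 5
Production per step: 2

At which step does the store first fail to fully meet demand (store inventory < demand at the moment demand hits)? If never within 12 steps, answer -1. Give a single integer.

Step 1: demand=5,sold=5 ship[1->2]=1 ship[0->1]=2 prod=2 -> [5 9 12]
Step 2: demand=5,sold=5 ship[1->2]=1 ship[0->1]=2 prod=2 -> [5 10 8]
Step 3: demand=5,sold=5 ship[1->2]=1 ship[0->1]=2 prod=2 -> [5 11 4]
Step 4: demand=5,sold=4 ship[1->2]=1 ship[0->1]=2 prod=2 -> [5 12 1]
Step 5: demand=5,sold=1 ship[1->2]=1 ship[0->1]=2 prod=2 -> [5 13 1]
Step 6: demand=5,sold=1 ship[1->2]=1 ship[0->1]=2 prod=2 -> [5 14 1]
Step 7: demand=5,sold=1 ship[1->2]=1 ship[0->1]=2 prod=2 -> [5 15 1]
Step 8: demand=5,sold=1 ship[1->2]=1 ship[0->1]=2 prod=2 -> [5 16 1]
Step 9: demand=5,sold=1 ship[1->2]=1 ship[0->1]=2 prod=2 -> [5 17 1]
Step 10: demand=5,sold=1 ship[1->2]=1 ship[0->1]=2 prod=2 -> [5 18 1]
Step 11: demand=5,sold=1 ship[1->2]=1 ship[0->1]=2 prod=2 -> [5 19 1]
Step 12: demand=5,sold=1 ship[1->2]=1 ship[0->1]=2 prod=2 -> [5 20 1]
First stockout at step 4

4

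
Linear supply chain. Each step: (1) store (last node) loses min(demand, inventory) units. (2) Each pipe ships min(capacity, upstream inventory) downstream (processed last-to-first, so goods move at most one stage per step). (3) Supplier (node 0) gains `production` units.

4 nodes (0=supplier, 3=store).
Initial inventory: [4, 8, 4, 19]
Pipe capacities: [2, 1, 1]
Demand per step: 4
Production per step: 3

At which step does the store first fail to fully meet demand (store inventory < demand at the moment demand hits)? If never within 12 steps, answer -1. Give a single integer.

Step 1: demand=4,sold=4 ship[2->3]=1 ship[1->2]=1 ship[0->1]=2 prod=3 -> [5 9 4 16]
Step 2: demand=4,sold=4 ship[2->3]=1 ship[1->2]=1 ship[0->1]=2 prod=3 -> [6 10 4 13]
Step 3: demand=4,sold=4 ship[2->3]=1 ship[1->2]=1 ship[0->1]=2 prod=3 -> [7 11 4 10]
Step 4: demand=4,sold=4 ship[2->3]=1 ship[1->2]=1 ship[0->1]=2 prod=3 -> [8 12 4 7]
Step 5: demand=4,sold=4 ship[2->3]=1 ship[1->2]=1 ship[0->1]=2 prod=3 -> [9 13 4 4]
Step 6: demand=4,sold=4 ship[2->3]=1 ship[1->2]=1 ship[0->1]=2 prod=3 -> [10 14 4 1]
Step 7: demand=4,sold=1 ship[2->3]=1 ship[1->2]=1 ship[0->1]=2 prod=3 -> [11 15 4 1]
Step 8: demand=4,sold=1 ship[2->3]=1 ship[1->2]=1 ship[0->1]=2 prod=3 -> [12 16 4 1]
Step 9: demand=4,sold=1 ship[2->3]=1 ship[1->2]=1 ship[0->1]=2 prod=3 -> [13 17 4 1]
Step 10: demand=4,sold=1 ship[2->3]=1 ship[1->2]=1 ship[0->1]=2 prod=3 -> [14 18 4 1]
Step 11: demand=4,sold=1 ship[2->3]=1 ship[1->2]=1 ship[0->1]=2 prod=3 -> [15 19 4 1]
Step 12: demand=4,sold=1 ship[2->3]=1 ship[1->2]=1 ship[0->1]=2 prod=3 -> [16 20 4 1]
First stockout at step 7

7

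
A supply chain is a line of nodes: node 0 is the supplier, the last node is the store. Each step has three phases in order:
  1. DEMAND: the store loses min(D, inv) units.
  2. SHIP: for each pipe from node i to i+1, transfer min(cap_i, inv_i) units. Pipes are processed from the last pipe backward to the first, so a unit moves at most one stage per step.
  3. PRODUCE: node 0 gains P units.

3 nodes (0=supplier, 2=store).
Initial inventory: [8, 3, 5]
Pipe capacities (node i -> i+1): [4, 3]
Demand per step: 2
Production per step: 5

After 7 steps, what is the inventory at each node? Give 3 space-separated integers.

Step 1: demand=2,sold=2 ship[1->2]=3 ship[0->1]=4 prod=5 -> inv=[9 4 6]
Step 2: demand=2,sold=2 ship[1->2]=3 ship[0->1]=4 prod=5 -> inv=[10 5 7]
Step 3: demand=2,sold=2 ship[1->2]=3 ship[0->1]=4 prod=5 -> inv=[11 6 8]
Step 4: demand=2,sold=2 ship[1->2]=3 ship[0->1]=4 prod=5 -> inv=[12 7 9]
Step 5: demand=2,sold=2 ship[1->2]=3 ship[0->1]=4 prod=5 -> inv=[13 8 10]
Step 6: demand=2,sold=2 ship[1->2]=3 ship[0->1]=4 prod=5 -> inv=[14 9 11]
Step 7: demand=2,sold=2 ship[1->2]=3 ship[0->1]=4 prod=5 -> inv=[15 10 12]

15 10 12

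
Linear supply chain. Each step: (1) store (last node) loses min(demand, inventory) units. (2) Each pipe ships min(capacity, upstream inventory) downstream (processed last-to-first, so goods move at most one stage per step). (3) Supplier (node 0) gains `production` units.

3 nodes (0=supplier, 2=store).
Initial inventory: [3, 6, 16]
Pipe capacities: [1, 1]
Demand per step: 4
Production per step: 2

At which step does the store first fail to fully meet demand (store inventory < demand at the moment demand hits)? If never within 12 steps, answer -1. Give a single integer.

Step 1: demand=4,sold=4 ship[1->2]=1 ship[0->1]=1 prod=2 -> [4 6 13]
Step 2: demand=4,sold=4 ship[1->2]=1 ship[0->1]=1 prod=2 -> [5 6 10]
Step 3: demand=4,sold=4 ship[1->2]=1 ship[0->1]=1 prod=2 -> [6 6 7]
Step 4: demand=4,sold=4 ship[1->2]=1 ship[0->1]=1 prod=2 -> [7 6 4]
Step 5: demand=4,sold=4 ship[1->2]=1 ship[0->1]=1 prod=2 -> [8 6 1]
Step 6: demand=4,sold=1 ship[1->2]=1 ship[0->1]=1 prod=2 -> [9 6 1]
Step 7: demand=4,sold=1 ship[1->2]=1 ship[0->1]=1 prod=2 -> [10 6 1]
Step 8: demand=4,sold=1 ship[1->2]=1 ship[0->1]=1 prod=2 -> [11 6 1]
Step 9: demand=4,sold=1 ship[1->2]=1 ship[0->1]=1 prod=2 -> [12 6 1]
Step 10: demand=4,sold=1 ship[1->2]=1 ship[0->1]=1 prod=2 -> [13 6 1]
Step 11: demand=4,sold=1 ship[1->2]=1 ship[0->1]=1 prod=2 -> [14 6 1]
Step 12: demand=4,sold=1 ship[1->2]=1 ship[0->1]=1 prod=2 -> [15 6 1]
First stockout at step 6

6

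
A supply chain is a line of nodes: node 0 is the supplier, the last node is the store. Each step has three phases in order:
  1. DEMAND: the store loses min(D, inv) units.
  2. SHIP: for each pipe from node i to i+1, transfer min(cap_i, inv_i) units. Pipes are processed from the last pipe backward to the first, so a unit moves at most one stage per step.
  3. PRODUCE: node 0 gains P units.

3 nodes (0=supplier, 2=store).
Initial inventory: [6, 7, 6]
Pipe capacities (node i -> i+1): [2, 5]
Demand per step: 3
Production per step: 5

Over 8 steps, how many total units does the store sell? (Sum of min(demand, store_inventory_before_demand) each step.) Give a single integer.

Answer: 24

Derivation:
Step 1: sold=3 (running total=3) -> [9 4 8]
Step 2: sold=3 (running total=6) -> [12 2 9]
Step 3: sold=3 (running total=9) -> [15 2 8]
Step 4: sold=3 (running total=12) -> [18 2 7]
Step 5: sold=3 (running total=15) -> [21 2 6]
Step 6: sold=3 (running total=18) -> [24 2 5]
Step 7: sold=3 (running total=21) -> [27 2 4]
Step 8: sold=3 (running total=24) -> [30 2 3]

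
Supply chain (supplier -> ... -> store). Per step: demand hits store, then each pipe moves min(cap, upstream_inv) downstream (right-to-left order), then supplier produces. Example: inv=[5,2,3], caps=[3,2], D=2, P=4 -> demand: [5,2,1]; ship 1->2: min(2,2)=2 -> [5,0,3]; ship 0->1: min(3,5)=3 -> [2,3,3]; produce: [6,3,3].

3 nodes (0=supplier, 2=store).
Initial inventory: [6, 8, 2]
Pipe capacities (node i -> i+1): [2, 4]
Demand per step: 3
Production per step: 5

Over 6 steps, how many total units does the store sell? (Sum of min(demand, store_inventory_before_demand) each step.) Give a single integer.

Answer: 17

Derivation:
Step 1: sold=2 (running total=2) -> [9 6 4]
Step 2: sold=3 (running total=5) -> [12 4 5]
Step 3: sold=3 (running total=8) -> [15 2 6]
Step 4: sold=3 (running total=11) -> [18 2 5]
Step 5: sold=3 (running total=14) -> [21 2 4]
Step 6: sold=3 (running total=17) -> [24 2 3]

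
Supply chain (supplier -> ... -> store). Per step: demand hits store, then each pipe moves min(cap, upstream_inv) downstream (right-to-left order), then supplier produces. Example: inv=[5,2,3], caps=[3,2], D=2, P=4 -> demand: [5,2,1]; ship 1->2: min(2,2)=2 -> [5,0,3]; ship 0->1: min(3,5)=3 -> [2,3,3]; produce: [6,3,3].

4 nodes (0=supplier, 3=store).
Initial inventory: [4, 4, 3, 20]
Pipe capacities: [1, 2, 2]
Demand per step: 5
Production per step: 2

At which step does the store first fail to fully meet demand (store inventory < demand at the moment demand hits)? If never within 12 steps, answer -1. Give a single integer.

Step 1: demand=5,sold=5 ship[2->3]=2 ship[1->2]=2 ship[0->1]=1 prod=2 -> [5 3 3 17]
Step 2: demand=5,sold=5 ship[2->3]=2 ship[1->2]=2 ship[0->1]=1 prod=2 -> [6 2 3 14]
Step 3: demand=5,sold=5 ship[2->3]=2 ship[1->2]=2 ship[0->1]=1 prod=2 -> [7 1 3 11]
Step 4: demand=5,sold=5 ship[2->3]=2 ship[1->2]=1 ship[0->1]=1 prod=2 -> [8 1 2 8]
Step 5: demand=5,sold=5 ship[2->3]=2 ship[1->2]=1 ship[0->1]=1 prod=2 -> [9 1 1 5]
Step 6: demand=5,sold=5 ship[2->3]=1 ship[1->2]=1 ship[0->1]=1 prod=2 -> [10 1 1 1]
Step 7: demand=5,sold=1 ship[2->3]=1 ship[1->2]=1 ship[0->1]=1 prod=2 -> [11 1 1 1]
Step 8: demand=5,sold=1 ship[2->3]=1 ship[1->2]=1 ship[0->1]=1 prod=2 -> [12 1 1 1]
Step 9: demand=5,sold=1 ship[2->3]=1 ship[1->2]=1 ship[0->1]=1 prod=2 -> [13 1 1 1]
Step 10: demand=5,sold=1 ship[2->3]=1 ship[1->2]=1 ship[0->1]=1 prod=2 -> [14 1 1 1]
Step 11: demand=5,sold=1 ship[2->3]=1 ship[1->2]=1 ship[0->1]=1 prod=2 -> [15 1 1 1]
Step 12: demand=5,sold=1 ship[2->3]=1 ship[1->2]=1 ship[0->1]=1 prod=2 -> [16 1 1 1]
First stockout at step 7

7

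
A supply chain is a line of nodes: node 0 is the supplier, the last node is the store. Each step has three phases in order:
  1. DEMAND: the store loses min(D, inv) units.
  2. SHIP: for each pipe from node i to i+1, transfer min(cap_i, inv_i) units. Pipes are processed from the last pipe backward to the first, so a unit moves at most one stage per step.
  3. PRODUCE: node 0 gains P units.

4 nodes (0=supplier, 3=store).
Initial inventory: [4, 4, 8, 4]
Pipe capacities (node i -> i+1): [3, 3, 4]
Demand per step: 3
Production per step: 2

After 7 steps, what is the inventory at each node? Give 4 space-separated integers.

Step 1: demand=3,sold=3 ship[2->3]=4 ship[1->2]=3 ship[0->1]=3 prod=2 -> inv=[3 4 7 5]
Step 2: demand=3,sold=3 ship[2->3]=4 ship[1->2]=3 ship[0->1]=3 prod=2 -> inv=[2 4 6 6]
Step 3: demand=3,sold=3 ship[2->3]=4 ship[1->2]=3 ship[0->1]=2 prod=2 -> inv=[2 3 5 7]
Step 4: demand=3,sold=3 ship[2->3]=4 ship[1->2]=3 ship[0->1]=2 prod=2 -> inv=[2 2 4 8]
Step 5: demand=3,sold=3 ship[2->3]=4 ship[1->2]=2 ship[0->1]=2 prod=2 -> inv=[2 2 2 9]
Step 6: demand=3,sold=3 ship[2->3]=2 ship[1->2]=2 ship[0->1]=2 prod=2 -> inv=[2 2 2 8]
Step 7: demand=3,sold=3 ship[2->3]=2 ship[1->2]=2 ship[0->1]=2 prod=2 -> inv=[2 2 2 7]

2 2 2 7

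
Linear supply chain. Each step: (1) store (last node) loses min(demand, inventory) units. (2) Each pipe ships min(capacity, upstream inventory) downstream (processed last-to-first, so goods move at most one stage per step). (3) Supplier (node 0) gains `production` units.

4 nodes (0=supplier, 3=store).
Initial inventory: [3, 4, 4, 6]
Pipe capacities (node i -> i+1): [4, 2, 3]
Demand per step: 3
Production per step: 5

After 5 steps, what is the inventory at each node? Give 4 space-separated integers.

Step 1: demand=3,sold=3 ship[2->3]=3 ship[1->2]=2 ship[0->1]=3 prod=5 -> inv=[5 5 3 6]
Step 2: demand=3,sold=3 ship[2->3]=3 ship[1->2]=2 ship[0->1]=4 prod=5 -> inv=[6 7 2 6]
Step 3: demand=3,sold=3 ship[2->3]=2 ship[1->2]=2 ship[0->1]=4 prod=5 -> inv=[7 9 2 5]
Step 4: demand=3,sold=3 ship[2->3]=2 ship[1->2]=2 ship[0->1]=4 prod=5 -> inv=[8 11 2 4]
Step 5: demand=3,sold=3 ship[2->3]=2 ship[1->2]=2 ship[0->1]=4 prod=5 -> inv=[9 13 2 3]

9 13 2 3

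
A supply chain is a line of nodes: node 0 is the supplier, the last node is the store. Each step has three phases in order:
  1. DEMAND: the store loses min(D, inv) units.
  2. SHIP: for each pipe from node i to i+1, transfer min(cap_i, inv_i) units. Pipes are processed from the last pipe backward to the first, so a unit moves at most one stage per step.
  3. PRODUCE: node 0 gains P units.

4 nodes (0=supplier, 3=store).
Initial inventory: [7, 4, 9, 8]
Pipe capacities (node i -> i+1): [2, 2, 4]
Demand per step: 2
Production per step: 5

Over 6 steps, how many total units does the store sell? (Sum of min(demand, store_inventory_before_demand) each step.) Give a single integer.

Answer: 12

Derivation:
Step 1: sold=2 (running total=2) -> [10 4 7 10]
Step 2: sold=2 (running total=4) -> [13 4 5 12]
Step 3: sold=2 (running total=6) -> [16 4 3 14]
Step 4: sold=2 (running total=8) -> [19 4 2 15]
Step 5: sold=2 (running total=10) -> [22 4 2 15]
Step 6: sold=2 (running total=12) -> [25 4 2 15]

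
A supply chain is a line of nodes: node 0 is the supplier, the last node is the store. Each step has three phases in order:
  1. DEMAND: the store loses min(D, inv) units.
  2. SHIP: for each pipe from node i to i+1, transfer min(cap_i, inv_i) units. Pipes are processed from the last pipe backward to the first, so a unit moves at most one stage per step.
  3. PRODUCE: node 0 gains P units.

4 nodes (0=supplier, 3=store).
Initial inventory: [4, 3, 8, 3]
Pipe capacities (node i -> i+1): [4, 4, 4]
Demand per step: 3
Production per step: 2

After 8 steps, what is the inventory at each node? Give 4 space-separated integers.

Step 1: demand=3,sold=3 ship[2->3]=4 ship[1->2]=3 ship[0->1]=4 prod=2 -> inv=[2 4 7 4]
Step 2: demand=3,sold=3 ship[2->3]=4 ship[1->2]=4 ship[0->1]=2 prod=2 -> inv=[2 2 7 5]
Step 3: demand=3,sold=3 ship[2->3]=4 ship[1->2]=2 ship[0->1]=2 prod=2 -> inv=[2 2 5 6]
Step 4: demand=3,sold=3 ship[2->3]=4 ship[1->2]=2 ship[0->1]=2 prod=2 -> inv=[2 2 3 7]
Step 5: demand=3,sold=3 ship[2->3]=3 ship[1->2]=2 ship[0->1]=2 prod=2 -> inv=[2 2 2 7]
Step 6: demand=3,sold=3 ship[2->3]=2 ship[1->2]=2 ship[0->1]=2 prod=2 -> inv=[2 2 2 6]
Step 7: demand=3,sold=3 ship[2->3]=2 ship[1->2]=2 ship[0->1]=2 prod=2 -> inv=[2 2 2 5]
Step 8: demand=3,sold=3 ship[2->3]=2 ship[1->2]=2 ship[0->1]=2 prod=2 -> inv=[2 2 2 4]

2 2 2 4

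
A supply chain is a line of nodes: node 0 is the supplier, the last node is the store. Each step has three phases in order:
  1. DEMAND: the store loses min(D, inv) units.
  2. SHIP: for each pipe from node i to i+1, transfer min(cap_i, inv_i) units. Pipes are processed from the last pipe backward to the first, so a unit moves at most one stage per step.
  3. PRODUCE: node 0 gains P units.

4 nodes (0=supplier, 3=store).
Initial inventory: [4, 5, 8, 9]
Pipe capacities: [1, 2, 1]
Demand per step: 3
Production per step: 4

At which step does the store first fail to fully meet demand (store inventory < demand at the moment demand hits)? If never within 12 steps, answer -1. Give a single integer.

Step 1: demand=3,sold=3 ship[2->3]=1 ship[1->2]=2 ship[0->1]=1 prod=4 -> [7 4 9 7]
Step 2: demand=3,sold=3 ship[2->3]=1 ship[1->2]=2 ship[0->1]=1 prod=4 -> [10 3 10 5]
Step 3: demand=3,sold=3 ship[2->3]=1 ship[1->2]=2 ship[0->1]=1 prod=4 -> [13 2 11 3]
Step 4: demand=3,sold=3 ship[2->3]=1 ship[1->2]=2 ship[0->1]=1 prod=4 -> [16 1 12 1]
Step 5: demand=3,sold=1 ship[2->3]=1 ship[1->2]=1 ship[0->1]=1 prod=4 -> [19 1 12 1]
Step 6: demand=3,sold=1 ship[2->3]=1 ship[1->2]=1 ship[0->1]=1 prod=4 -> [22 1 12 1]
Step 7: demand=3,sold=1 ship[2->3]=1 ship[1->2]=1 ship[0->1]=1 prod=4 -> [25 1 12 1]
Step 8: demand=3,sold=1 ship[2->3]=1 ship[1->2]=1 ship[0->1]=1 prod=4 -> [28 1 12 1]
Step 9: demand=3,sold=1 ship[2->3]=1 ship[1->2]=1 ship[0->1]=1 prod=4 -> [31 1 12 1]
Step 10: demand=3,sold=1 ship[2->3]=1 ship[1->2]=1 ship[0->1]=1 prod=4 -> [34 1 12 1]
Step 11: demand=3,sold=1 ship[2->3]=1 ship[1->2]=1 ship[0->1]=1 prod=4 -> [37 1 12 1]
Step 12: demand=3,sold=1 ship[2->3]=1 ship[1->2]=1 ship[0->1]=1 prod=4 -> [40 1 12 1]
First stockout at step 5

5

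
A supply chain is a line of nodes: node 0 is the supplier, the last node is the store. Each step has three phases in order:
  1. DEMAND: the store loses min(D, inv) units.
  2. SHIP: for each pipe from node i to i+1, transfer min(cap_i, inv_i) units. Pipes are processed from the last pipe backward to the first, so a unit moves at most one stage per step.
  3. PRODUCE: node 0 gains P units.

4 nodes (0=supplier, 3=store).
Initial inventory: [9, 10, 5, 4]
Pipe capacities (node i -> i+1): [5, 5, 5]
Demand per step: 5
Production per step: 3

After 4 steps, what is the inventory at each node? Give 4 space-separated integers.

Step 1: demand=5,sold=4 ship[2->3]=5 ship[1->2]=5 ship[0->1]=5 prod=3 -> inv=[7 10 5 5]
Step 2: demand=5,sold=5 ship[2->3]=5 ship[1->2]=5 ship[0->1]=5 prod=3 -> inv=[5 10 5 5]
Step 3: demand=5,sold=5 ship[2->3]=5 ship[1->2]=5 ship[0->1]=5 prod=3 -> inv=[3 10 5 5]
Step 4: demand=5,sold=5 ship[2->3]=5 ship[1->2]=5 ship[0->1]=3 prod=3 -> inv=[3 8 5 5]

3 8 5 5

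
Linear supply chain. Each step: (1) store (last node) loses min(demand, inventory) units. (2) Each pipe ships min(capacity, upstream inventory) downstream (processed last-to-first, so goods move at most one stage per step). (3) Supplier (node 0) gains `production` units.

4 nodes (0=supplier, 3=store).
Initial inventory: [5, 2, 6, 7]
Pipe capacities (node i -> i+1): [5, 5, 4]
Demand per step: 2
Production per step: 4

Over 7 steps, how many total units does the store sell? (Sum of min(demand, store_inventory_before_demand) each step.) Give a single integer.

Step 1: sold=2 (running total=2) -> [4 5 4 9]
Step 2: sold=2 (running total=4) -> [4 4 5 11]
Step 3: sold=2 (running total=6) -> [4 4 5 13]
Step 4: sold=2 (running total=8) -> [4 4 5 15]
Step 5: sold=2 (running total=10) -> [4 4 5 17]
Step 6: sold=2 (running total=12) -> [4 4 5 19]
Step 7: sold=2 (running total=14) -> [4 4 5 21]

Answer: 14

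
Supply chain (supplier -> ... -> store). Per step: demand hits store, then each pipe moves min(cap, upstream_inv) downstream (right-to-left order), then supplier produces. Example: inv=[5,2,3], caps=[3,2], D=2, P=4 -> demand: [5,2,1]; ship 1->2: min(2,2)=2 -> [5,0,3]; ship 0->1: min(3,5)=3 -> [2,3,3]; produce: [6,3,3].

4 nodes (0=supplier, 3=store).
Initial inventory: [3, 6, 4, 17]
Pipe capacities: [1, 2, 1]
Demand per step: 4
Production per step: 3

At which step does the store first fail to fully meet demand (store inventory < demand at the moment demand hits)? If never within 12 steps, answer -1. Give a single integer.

Step 1: demand=4,sold=4 ship[2->3]=1 ship[1->2]=2 ship[0->1]=1 prod=3 -> [5 5 5 14]
Step 2: demand=4,sold=4 ship[2->3]=1 ship[1->2]=2 ship[0->1]=1 prod=3 -> [7 4 6 11]
Step 3: demand=4,sold=4 ship[2->3]=1 ship[1->2]=2 ship[0->1]=1 prod=3 -> [9 3 7 8]
Step 4: demand=4,sold=4 ship[2->3]=1 ship[1->2]=2 ship[0->1]=1 prod=3 -> [11 2 8 5]
Step 5: demand=4,sold=4 ship[2->3]=1 ship[1->2]=2 ship[0->1]=1 prod=3 -> [13 1 9 2]
Step 6: demand=4,sold=2 ship[2->3]=1 ship[1->2]=1 ship[0->1]=1 prod=3 -> [15 1 9 1]
Step 7: demand=4,sold=1 ship[2->3]=1 ship[1->2]=1 ship[0->1]=1 prod=3 -> [17 1 9 1]
Step 8: demand=4,sold=1 ship[2->3]=1 ship[1->2]=1 ship[0->1]=1 prod=3 -> [19 1 9 1]
Step 9: demand=4,sold=1 ship[2->3]=1 ship[1->2]=1 ship[0->1]=1 prod=3 -> [21 1 9 1]
Step 10: demand=4,sold=1 ship[2->3]=1 ship[1->2]=1 ship[0->1]=1 prod=3 -> [23 1 9 1]
Step 11: demand=4,sold=1 ship[2->3]=1 ship[1->2]=1 ship[0->1]=1 prod=3 -> [25 1 9 1]
Step 12: demand=4,sold=1 ship[2->3]=1 ship[1->2]=1 ship[0->1]=1 prod=3 -> [27 1 9 1]
First stockout at step 6

6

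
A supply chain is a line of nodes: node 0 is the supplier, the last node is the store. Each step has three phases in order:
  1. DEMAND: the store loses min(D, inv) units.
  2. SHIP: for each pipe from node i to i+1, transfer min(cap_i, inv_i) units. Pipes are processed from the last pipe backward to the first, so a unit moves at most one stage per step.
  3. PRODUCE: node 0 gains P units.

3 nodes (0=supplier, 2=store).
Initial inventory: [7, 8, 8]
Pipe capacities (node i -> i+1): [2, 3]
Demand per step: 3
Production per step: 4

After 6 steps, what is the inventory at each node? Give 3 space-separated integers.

Step 1: demand=3,sold=3 ship[1->2]=3 ship[0->1]=2 prod=4 -> inv=[9 7 8]
Step 2: demand=3,sold=3 ship[1->2]=3 ship[0->1]=2 prod=4 -> inv=[11 6 8]
Step 3: demand=3,sold=3 ship[1->2]=3 ship[0->1]=2 prod=4 -> inv=[13 5 8]
Step 4: demand=3,sold=3 ship[1->2]=3 ship[0->1]=2 prod=4 -> inv=[15 4 8]
Step 5: demand=3,sold=3 ship[1->2]=3 ship[0->1]=2 prod=4 -> inv=[17 3 8]
Step 6: demand=3,sold=3 ship[1->2]=3 ship[0->1]=2 prod=4 -> inv=[19 2 8]

19 2 8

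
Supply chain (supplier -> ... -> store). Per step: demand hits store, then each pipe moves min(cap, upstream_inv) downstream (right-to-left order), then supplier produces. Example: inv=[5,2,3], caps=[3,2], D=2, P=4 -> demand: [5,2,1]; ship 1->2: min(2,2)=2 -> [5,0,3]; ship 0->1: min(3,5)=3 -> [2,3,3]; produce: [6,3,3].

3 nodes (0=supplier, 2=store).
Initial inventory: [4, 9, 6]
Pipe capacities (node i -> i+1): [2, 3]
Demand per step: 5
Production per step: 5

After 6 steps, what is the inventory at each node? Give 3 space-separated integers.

Step 1: demand=5,sold=5 ship[1->2]=3 ship[0->1]=2 prod=5 -> inv=[7 8 4]
Step 2: demand=5,sold=4 ship[1->2]=3 ship[0->1]=2 prod=5 -> inv=[10 7 3]
Step 3: demand=5,sold=3 ship[1->2]=3 ship[0->1]=2 prod=5 -> inv=[13 6 3]
Step 4: demand=5,sold=3 ship[1->2]=3 ship[0->1]=2 prod=5 -> inv=[16 5 3]
Step 5: demand=5,sold=3 ship[1->2]=3 ship[0->1]=2 prod=5 -> inv=[19 4 3]
Step 6: demand=5,sold=3 ship[1->2]=3 ship[0->1]=2 prod=5 -> inv=[22 3 3]

22 3 3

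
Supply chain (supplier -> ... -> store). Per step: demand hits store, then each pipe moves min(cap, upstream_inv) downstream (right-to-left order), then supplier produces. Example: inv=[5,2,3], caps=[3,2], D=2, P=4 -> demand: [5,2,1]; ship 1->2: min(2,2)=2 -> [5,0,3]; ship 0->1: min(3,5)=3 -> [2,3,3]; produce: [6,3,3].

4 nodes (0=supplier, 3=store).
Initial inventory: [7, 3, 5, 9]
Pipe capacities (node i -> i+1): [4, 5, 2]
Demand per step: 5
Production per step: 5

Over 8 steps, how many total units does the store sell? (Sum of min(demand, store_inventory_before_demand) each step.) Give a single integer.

Step 1: sold=5 (running total=5) -> [8 4 6 6]
Step 2: sold=5 (running total=10) -> [9 4 8 3]
Step 3: sold=3 (running total=13) -> [10 4 10 2]
Step 4: sold=2 (running total=15) -> [11 4 12 2]
Step 5: sold=2 (running total=17) -> [12 4 14 2]
Step 6: sold=2 (running total=19) -> [13 4 16 2]
Step 7: sold=2 (running total=21) -> [14 4 18 2]
Step 8: sold=2 (running total=23) -> [15 4 20 2]

Answer: 23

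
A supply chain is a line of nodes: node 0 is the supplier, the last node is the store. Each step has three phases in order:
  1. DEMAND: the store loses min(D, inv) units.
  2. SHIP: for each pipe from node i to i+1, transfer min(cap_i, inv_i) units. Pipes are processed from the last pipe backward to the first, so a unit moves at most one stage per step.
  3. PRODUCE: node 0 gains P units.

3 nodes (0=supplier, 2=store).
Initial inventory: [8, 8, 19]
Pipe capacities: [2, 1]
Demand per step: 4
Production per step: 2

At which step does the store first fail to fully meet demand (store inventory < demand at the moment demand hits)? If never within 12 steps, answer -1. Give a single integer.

Step 1: demand=4,sold=4 ship[1->2]=1 ship[0->1]=2 prod=2 -> [8 9 16]
Step 2: demand=4,sold=4 ship[1->2]=1 ship[0->1]=2 prod=2 -> [8 10 13]
Step 3: demand=4,sold=4 ship[1->2]=1 ship[0->1]=2 prod=2 -> [8 11 10]
Step 4: demand=4,sold=4 ship[1->2]=1 ship[0->1]=2 prod=2 -> [8 12 7]
Step 5: demand=4,sold=4 ship[1->2]=1 ship[0->1]=2 prod=2 -> [8 13 4]
Step 6: demand=4,sold=4 ship[1->2]=1 ship[0->1]=2 prod=2 -> [8 14 1]
Step 7: demand=4,sold=1 ship[1->2]=1 ship[0->1]=2 prod=2 -> [8 15 1]
Step 8: demand=4,sold=1 ship[1->2]=1 ship[0->1]=2 prod=2 -> [8 16 1]
Step 9: demand=4,sold=1 ship[1->2]=1 ship[0->1]=2 prod=2 -> [8 17 1]
Step 10: demand=4,sold=1 ship[1->2]=1 ship[0->1]=2 prod=2 -> [8 18 1]
Step 11: demand=4,sold=1 ship[1->2]=1 ship[0->1]=2 prod=2 -> [8 19 1]
Step 12: demand=4,sold=1 ship[1->2]=1 ship[0->1]=2 prod=2 -> [8 20 1]
First stockout at step 7

7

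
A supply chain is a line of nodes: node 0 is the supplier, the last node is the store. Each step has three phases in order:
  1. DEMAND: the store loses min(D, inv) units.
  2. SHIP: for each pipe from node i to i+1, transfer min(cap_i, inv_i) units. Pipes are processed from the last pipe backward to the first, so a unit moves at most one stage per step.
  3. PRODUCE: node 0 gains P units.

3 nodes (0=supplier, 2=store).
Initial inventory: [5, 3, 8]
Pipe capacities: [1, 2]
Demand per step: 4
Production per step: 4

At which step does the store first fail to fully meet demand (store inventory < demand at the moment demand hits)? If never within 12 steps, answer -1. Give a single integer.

Step 1: demand=4,sold=4 ship[1->2]=2 ship[0->1]=1 prod=4 -> [8 2 6]
Step 2: demand=4,sold=4 ship[1->2]=2 ship[0->1]=1 prod=4 -> [11 1 4]
Step 3: demand=4,sold=4 ship[1->2]=1 ship[0->1]=1 prod=4 -> [14 1 1]
Step 4: demand=4,sold=1 ship[1->2]=1 ship[0->1]=1 prod=4 -> [17 1 1]
Step 5: demand=4,sold=1 ship[1->2]=1 ship[0->1]=1 prod=4 -> [20 1 1]
Step 6: demand=4,sold=1 ship[1->2]=1 ship[0->1]=1 prod=4 -> [23 1 1]
Step 7: demand=4,sold=1 ship[1->2]=1 ship[0->1]=1 prod=4 -> [26 1 1]
Step 8: demand=4,sold=1 ship[1->2]=1 ship[0->1]=1 prod=4 -> [29 1 1]
Step 9: demand=4,sold=1 ship[1->2]=1 ship[0->1]=1 prod=4 -> [32 1 1]
Step 10: demand=4,sold=1 ship[1->2]=1 ship[0->1]=1 prod=4 -> [35 1 1]
Step 11: demand=4,sold=1 ship[1->2]=1 ship[0->1]=1 prod=4 -> [38 1 1]
Step 12: demand=4,sold=1 ship[1->2]=1 ship[0->1]=1 prod=4 -> [41 1 1]
First stockout at step 4

4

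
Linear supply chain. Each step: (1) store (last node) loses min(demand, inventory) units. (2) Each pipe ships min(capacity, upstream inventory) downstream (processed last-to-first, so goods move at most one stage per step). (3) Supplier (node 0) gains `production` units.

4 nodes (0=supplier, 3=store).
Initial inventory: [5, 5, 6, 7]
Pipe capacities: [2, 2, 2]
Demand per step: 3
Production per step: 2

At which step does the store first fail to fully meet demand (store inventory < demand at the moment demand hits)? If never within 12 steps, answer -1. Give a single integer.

Step 1: demand=3,sold=3 ship[2->3]=2 ship[1->2]=2 ship[0->1]=2 prod=2 -> [5 5 6 6]
Step 2: demand=3,sold=3 ship[2->3]=2 ship[1->2]=2 ship[0->1]=2 prod=2 -> [5 5 6 5]
Step 3: demand=3,sold=3 ship[2->3]=2 ship[1->2]=2 ship[0->1]=2 prod=2 -> [5 5 6 4]
Step 4: demand=3,sold=3 ship[2->3]=2 ship[1->2]=2 ship[0->1]=2 prod=2 -> [5 5 6 3]
Step 5: demand=3,sold=3 ship[2->3]=2 ship[1->2]=2 ship[0->1]=2 prod=2 -> [5 5 6 2]
Step 6: demand=3,sold=2 ship[2->3]=2 ship[1->2]=2 ship[0->1]=2 prod=2 -> [5 5 6 2]
Step 7: demand=3,sold=2 ship[2->3]=2 ship[1->2]=2 ship[0->1]=2 prod=2 -> [5 5 6 2]
Step 8: demand=3,sold=2 ship[2->3]=2 ship[1->2]=2 ship[0->1]=2 prod=2 -> [5 5 6 2]
Step 9: demand=3,sold=2 ship[2->3]=2 ship[1->2]=2 ship[0->1]=2 prod=2 -> [5 5 6 2]
Step 10: demand=3,sold=2 ship[2->3]=2 ship[1->2]=2 ship[0->1]=2 prod=2 -> [5 5 6 2]
Step 11: demand=3,sold=2 ship[2->3]=2 ship[1->2]=2 ship[0->1]=2 prod=2 -> [5 5 6 2]
Step 12: demand=3,sold=2 ship[2->3]=2 ship[1->2]=2 ship[0->1]=2 prod=2 -> [5 5 6 2]
First stockout at step 6

6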